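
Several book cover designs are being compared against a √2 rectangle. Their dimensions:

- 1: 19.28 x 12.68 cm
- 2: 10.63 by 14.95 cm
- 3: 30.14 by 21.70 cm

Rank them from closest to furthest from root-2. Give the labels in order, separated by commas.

Ratios: 1 = 19.28 / 12.68 ≈ 1.521; 2 = 14.95 / 10.63 ≈ 1.406; 3 = 30.14 / 21.70 ≈ 1.389.
|Δ from 1.414|: 1 0.107; 2 0.008; 3 0.025.

2, 3, 1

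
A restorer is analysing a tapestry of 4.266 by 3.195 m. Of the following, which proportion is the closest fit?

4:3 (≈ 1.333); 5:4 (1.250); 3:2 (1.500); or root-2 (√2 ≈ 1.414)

4:3

4.266/3.195 ≈ 1.335. Nearest candidates are 4:3 (1.333, off by 0.002) and root-2 (1.414, off by 0.079).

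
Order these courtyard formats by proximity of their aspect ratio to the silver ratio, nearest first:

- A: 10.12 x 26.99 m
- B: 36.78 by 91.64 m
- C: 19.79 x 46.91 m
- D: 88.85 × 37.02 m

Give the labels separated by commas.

Ratios: A = 26.99 / 10.12 ≈ 2.667; B = 91.64 / 36.78 ≈ 2.492; C = 46.91 / 19.79 ≈ 2.370; D = 88.85 / 37.02 ≈ 2.400.
|Δ from 2.414|: A 0.253; B 0.078; C 0.044; D 0.014.

D, C, B, A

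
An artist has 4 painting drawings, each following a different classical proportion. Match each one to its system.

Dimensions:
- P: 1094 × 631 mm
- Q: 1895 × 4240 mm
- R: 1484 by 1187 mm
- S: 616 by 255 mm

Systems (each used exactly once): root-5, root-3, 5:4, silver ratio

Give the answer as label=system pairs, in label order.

Ratios: P ≈ 1.734; Q ≈ 2.237; R ≈ 1.250; S ≈ 2.416.
Targets: root-5 ≈ 2.236; root-3 ≈ 1.732; 5:4 ≈ 1.250; silver ratio ≈ 2.414.

P=root-3, Q=root-5, R=5:4, S=silver ratio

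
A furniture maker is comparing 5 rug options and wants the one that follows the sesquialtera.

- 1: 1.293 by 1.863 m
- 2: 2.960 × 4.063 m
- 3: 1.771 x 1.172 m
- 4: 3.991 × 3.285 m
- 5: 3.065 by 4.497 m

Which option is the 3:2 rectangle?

3

Ratios (long/short): 1 ≈ 1.441; 2 ≈ 1.373; 3 ≈ 1.511; 4 ≈ 1.215; 5 ≈ 1.467.
3:2 ≈ 1.500; option 3 is nearest (Δ 0.011).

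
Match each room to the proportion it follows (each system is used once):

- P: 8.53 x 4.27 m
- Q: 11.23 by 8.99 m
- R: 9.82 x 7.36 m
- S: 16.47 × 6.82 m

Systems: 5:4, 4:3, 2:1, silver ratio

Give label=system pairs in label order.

P = 8.53/4.27 ≈ 1.998 → 2:1 (2.000)
Q = 11.23/8.99 ≈ 1.249 → 5:4 (1.250)
R = 9.82/7.36 ≈ 1.334 → 4:3 (1.333)
S = 16.47/6.82 ≈ 2.415 → silver ratio (2.414)

P=2:1, Q=5:4, R=4:3, S=silver ratio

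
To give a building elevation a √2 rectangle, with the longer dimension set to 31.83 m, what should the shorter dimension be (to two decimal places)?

22.51 m

root-2 ≈ 1.41421.
Shorter side = 31.83 ÷ 1.41421 ≈ 22.5073 → 22.51 m.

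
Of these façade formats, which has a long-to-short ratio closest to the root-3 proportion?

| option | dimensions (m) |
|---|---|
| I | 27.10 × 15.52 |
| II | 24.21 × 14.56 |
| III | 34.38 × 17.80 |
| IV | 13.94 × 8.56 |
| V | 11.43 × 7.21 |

Ratios (long/short): I ≈ 1.746; II ≈ 1.663; III ≈ 1.931; IV ≈ 1.629; V ≈ 1.585.
root-3 ≈ 1.732; option I is nearest (Δ 0.014).

I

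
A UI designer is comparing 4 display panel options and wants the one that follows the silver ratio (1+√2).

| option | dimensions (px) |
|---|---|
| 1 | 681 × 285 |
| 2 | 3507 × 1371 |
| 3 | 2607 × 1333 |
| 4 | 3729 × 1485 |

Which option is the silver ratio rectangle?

Ratios (long/short): 1 ≈ 2.389; 2 ≈ 2.558; 3 ≈ 1.956; 4 ≈ 2.511.
silver ratio ≈ 2.414; option 1 is nearest (Δ 0.025).

1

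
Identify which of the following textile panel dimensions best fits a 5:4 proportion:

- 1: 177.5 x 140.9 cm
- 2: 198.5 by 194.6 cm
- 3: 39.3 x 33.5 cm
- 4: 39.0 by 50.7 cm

1

Ratios (long/short): 1 ≈ 1.260; 2 ≈ 1.020; 3 ≈ 1.173; 4 ≈ 1.300.
5:4 ≈ 1.250; option 1 is nearest (Δ 0.010).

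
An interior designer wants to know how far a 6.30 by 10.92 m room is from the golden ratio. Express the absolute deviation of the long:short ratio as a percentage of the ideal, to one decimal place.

7.1%

Ratio = 10.92 / 6.30 ≈ 1.7333.
Ideal golden ratio ≈ 1.6180. |1.7333 − 1.6180| / 1.6180 ≈ 7.13% → 7.1%.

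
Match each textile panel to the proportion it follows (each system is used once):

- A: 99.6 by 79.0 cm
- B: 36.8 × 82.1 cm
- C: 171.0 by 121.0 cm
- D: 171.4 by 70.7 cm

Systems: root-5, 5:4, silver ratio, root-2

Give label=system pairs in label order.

Ratios: A ≈ 1.261; B ≈ 2.231; C ≈ 1.413; D ≈ 2.424.
Targets: root-5 ≈ 2.236; 5:4 ≈ 1.250; silver ratio ≈ 2.414; root-2 ≈ 1.414.

A=5:4, B=root-5, C=root-2, D=silver ratio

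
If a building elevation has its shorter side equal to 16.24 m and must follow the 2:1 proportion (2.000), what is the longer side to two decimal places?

32.48 m

2:1 = 2.00000.
Longer side = 16.24 × 2.00000 ≈ 32.4800 → 32.48 m.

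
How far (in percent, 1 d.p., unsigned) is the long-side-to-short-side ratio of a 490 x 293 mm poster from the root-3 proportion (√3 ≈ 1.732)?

3.4%

Ratio = 490 / 293 ≈ 1.6724.
Ideal root-3 ≈ 1.7321. |1.6724 − 1.7321| / 1.7321 ≈ 3.45% → 3.4%.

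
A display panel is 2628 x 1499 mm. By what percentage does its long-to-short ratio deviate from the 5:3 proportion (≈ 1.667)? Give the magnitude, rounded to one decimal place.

Ratio = 2628 / 1499 ≈ 1.7532.
Ideal 5:3 ≈ 1.6667. |1.7532 − 1.6667| / 1.6667 ≈ 5.19% → 5.2%.

5.2%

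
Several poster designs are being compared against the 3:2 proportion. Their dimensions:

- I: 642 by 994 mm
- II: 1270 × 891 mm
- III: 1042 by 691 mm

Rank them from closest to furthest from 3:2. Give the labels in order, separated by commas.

III, I, II

Ratios: I = 994 / 642 ≈ 1.548; II = 1270 / 891 ≈ 1.425; III = 1042 / 691 ≈ 1.508.
|Δ from 1.500|: I 0.048; II 0.075; III 0.008.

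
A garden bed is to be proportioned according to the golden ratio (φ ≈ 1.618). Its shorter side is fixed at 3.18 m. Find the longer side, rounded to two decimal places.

5.15 m

golden ratio ≈ 1.61803.
Longer side = 3.18 × 1.61803 ≈ 5.1453 → 5.15 m.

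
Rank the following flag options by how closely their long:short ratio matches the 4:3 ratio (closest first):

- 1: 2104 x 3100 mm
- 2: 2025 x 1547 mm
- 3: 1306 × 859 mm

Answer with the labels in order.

2, 1, 3

1: 3100/2104 ≈ 1.473 → |1.473 − 1.333| = 0.140
2: 2025/1547 ≈ 1.309 → |1.309 − 1.333| = 0.024
3: 1306/859 ≈ 1.520 → |1.520 − 1.333| = 0.187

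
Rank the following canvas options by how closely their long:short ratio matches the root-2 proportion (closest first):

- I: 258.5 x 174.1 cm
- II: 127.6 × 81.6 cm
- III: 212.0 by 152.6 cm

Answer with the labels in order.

I: 258.5/174.1 ≈ 1.485 → |1.485 − 1.414| = 0.071
II: 127.6/81.6 ≈ 1.564 → |1.564 − 1.414| = 0.150
III: 212.0/152.6 ≈ 1.389 → |1.389 − 1.414| = 0.025

III, I, II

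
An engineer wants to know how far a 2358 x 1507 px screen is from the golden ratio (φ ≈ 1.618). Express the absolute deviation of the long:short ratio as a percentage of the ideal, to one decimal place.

3.3%

Ratio = 2358 / 1507 ≈ 1.5647.
Ideal golden ratio ≈ 1.6180. |1.5647 − 1.6180| / 1.6180 ≈ 3.29% → 3.3%.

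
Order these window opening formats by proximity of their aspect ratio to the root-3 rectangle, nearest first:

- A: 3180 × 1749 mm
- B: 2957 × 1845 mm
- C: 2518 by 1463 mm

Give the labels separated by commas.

Ratios: A = 3180 / 1749 ≈ 1.818; B = 2957 / 1845 ≈ 1.603; C = 2518 / 1463 ≈ 1.721.
|Δ from 1.732|: A 0.086; B 0.129; C 0.011.

C, A, B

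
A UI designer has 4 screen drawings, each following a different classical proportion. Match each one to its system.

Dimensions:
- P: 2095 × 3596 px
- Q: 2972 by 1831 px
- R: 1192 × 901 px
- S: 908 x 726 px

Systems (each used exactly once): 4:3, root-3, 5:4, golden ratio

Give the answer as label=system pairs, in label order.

P=root-3, Q=golden ratio, R=4:3, S=5:4

Ratios: P ≈ 1.716; Q ≈ 1.623; R ≈ 1.323; S ≈ 1.251.
Targets: 4:3 ≈ 1.333; root-3 ≈ 1.732; 5:4 ≈ 1.250; golden ratio ≈ 1.618.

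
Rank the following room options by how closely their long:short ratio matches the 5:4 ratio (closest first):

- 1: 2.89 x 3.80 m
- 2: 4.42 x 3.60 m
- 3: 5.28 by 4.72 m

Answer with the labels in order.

2, 1, 3

Ratios: 1 = 3.80 / 2.89 ≈ 1.315; 2 = 4.42 / 3.60 ≈ 1.228; 3 = 5.28 / 4.72 ≈ 1.119.
|Δ from 1.250|: 1 0.065; 2 0.022; 3 0.131.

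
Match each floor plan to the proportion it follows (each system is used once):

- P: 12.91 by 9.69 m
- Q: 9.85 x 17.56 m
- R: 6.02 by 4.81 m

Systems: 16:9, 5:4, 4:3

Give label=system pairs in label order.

P=4:3, Q=16:9, R=5:4

P = 12.91/9.69 ≈ 1.332 → 4:3 (1.333)
Q = 17.56/9.85 ≈ 1.783 → 16:9 (1.778)
R = 6.02/4.81 ≈ 1.252 → 5:4 (1.250)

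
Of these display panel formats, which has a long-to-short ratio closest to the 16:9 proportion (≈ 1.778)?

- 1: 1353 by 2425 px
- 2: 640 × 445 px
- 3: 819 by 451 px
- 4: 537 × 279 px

1

Ratios (long/short): 1 ≈ 1.792; 2 ≈ 1.438; 3 ≈ 1.816; 4 ≈ 1.925.
16:9 ≈ 1.778; option 1 is nearest (Δ 0.014).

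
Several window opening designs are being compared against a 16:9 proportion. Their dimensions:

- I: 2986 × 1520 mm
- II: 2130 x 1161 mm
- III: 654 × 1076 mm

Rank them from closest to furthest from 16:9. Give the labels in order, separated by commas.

II, III, I

I: 2986/1520 ≈ 1.964 → |1.964 − 1.778| = 0.186
II: 2130/1161 ≈ 1.835 → |1.835 − 1.778| = 0.057
III: 1076/654 ≈ 1.645 → |1.645 − 1.778| = 0.133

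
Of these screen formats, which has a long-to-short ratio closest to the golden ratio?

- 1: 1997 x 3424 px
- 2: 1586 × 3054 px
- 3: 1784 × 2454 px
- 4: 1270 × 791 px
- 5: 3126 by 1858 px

4

Target golden ratio ≈ 1.618.
1: 1.715 (Δ0.097)  2: 1.926 (Δ0.308)  3: 1.376 (Δ0.242)  4: 1.606 (Δ0.012)  5: 1.682 (Δ0.064)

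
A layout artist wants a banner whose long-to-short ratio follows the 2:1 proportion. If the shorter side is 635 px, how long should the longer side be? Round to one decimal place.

2:1 = 2.00000.
Longer side = 635 × 2.00000 ≈ 1270.000 → 1270.0 px.

1270.0 px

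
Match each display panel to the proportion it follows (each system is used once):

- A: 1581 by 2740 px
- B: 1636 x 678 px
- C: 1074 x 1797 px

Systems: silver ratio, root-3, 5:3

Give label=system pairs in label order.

A=root-3, B=silver ratio, C=5:3

Ratios: A ≈ 1.733; B ≈ 2.413; C ≈ 1.673.
Targets: silver ratio ≈ 2.414; root-3 ≈ 1.732; 5:3 ≈ 1.667.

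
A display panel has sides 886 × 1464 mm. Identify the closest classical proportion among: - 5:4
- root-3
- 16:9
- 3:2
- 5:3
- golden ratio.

1464/886 ≈ 1.652. Nearest candidates are 5:3 (1.667, off by 0.015) and golden ratio (1.618, off by 0.034).

5:3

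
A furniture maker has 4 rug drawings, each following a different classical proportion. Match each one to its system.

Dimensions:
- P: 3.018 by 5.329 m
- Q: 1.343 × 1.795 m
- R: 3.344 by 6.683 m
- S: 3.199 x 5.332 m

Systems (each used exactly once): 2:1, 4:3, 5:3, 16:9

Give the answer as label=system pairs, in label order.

P=16:9, Q=4:3, R=2:1, S=5:3

Ratios: P ≈ 1.766; Q ≈ 1.337; R ≈ 1.999; S ≈ 1.667.
Targets: 2:1 ≈ 2.000; 4:3 ≈ 1.333; 5:3 ≈ 1.667; 16:9 ≈ 1.778.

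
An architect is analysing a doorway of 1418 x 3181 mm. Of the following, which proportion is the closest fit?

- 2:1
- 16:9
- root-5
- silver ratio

Ratio = 3181 / 1418 ≈ 2.243.
Distances: 2:1 2.000 (Δ 0.243); 16:9 1.778 (Δ 0.465); root-5 2.236 (Δ 0.007); silver ratio 2.414 (Δ 0.171).

root-5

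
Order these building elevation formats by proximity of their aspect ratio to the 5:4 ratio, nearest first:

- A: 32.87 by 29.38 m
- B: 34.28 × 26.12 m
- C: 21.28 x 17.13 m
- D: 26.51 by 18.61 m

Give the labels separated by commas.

Ratios: A = 32.87 / 29.38 ≈ 1.119; B = 34.28 / 26.12 ≈ 1.312; C = 21.28 / 17.13 ≈ 1.242; D = 26.51 / 18.61 ≈ 1.425.
|Δ from 1.250|: A 0.131; B 0.062; C 0.008; D 0.175.

C, B, A, D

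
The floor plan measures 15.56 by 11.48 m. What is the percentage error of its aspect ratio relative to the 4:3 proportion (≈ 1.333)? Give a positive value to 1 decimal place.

1.7%

Ratio = 15.56 / 11.48 ≈ 1.3554.
Ideal 4:3 ≈ 1.3333. |1.3554 − 1.3333| / 1.3333 ≈ 1.66% → 1.7%.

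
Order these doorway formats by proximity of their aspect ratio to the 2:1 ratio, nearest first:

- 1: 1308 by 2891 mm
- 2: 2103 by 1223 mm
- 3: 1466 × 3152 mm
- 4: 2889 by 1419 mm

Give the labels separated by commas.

4, 3, 1, 2

1: 2891/1308 ≈ 2.210 → |2.210 − 2.000| = 0.210
2: 2103/1223 ≈ 1.720 → |1.720 − 2.000| = 0.280
3: 3152/1466 ≈ 2.150 → |2.150 − 2.000| = 0.150
4: 2889/1419 ≈ 2.036 → |2.036 − 2.000| = 0.036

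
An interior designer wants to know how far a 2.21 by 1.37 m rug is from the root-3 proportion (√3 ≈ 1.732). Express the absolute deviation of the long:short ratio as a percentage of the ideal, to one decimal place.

Ratio = 2.21 / 1.37 ≈ 1.6131.
Ideal root-3 ≈ 1.7321. |1.6131 − 1.7321| / 1.7321 ≈ 6.87% → 6.9%.

6.9%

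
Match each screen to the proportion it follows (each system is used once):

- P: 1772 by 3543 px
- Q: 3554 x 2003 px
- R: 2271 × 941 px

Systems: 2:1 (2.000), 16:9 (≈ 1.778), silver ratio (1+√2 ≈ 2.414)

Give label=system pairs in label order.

P = 3543/1772 ≈ 1.999 → 2:1 (2.000)
Q = 3554/2003 ≈ 1.774 → 16:9 (1.778)
R = 2271/941 ≈ 2.413 → silver ratio (2.414)

P=2:1, Q=16:9, R=silver ratio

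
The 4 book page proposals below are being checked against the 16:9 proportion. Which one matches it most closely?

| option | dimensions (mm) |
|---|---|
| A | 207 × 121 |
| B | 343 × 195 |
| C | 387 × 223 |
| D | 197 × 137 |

B

Target 16:9 ≈ 1.778.
A: 1.711 (Δ0.067)  B: 1.759 (Δ0.019)  C: 1.735 (Δ0.043)  D: 1.438 (Δ0.340)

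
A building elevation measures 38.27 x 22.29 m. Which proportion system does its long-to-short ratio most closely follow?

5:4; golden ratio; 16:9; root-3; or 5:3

root-3

Ratio = 38.27 / 22.29 ≈ 1.717.
Distances: 5:4 1.250 (Δ 0.467); golden ratio 1.618 (Δ 0.099); 16:9 1.778 (Δ 0.061); root-3 1.732 (Δ 0.015); 5:3 1.667 (Δ 0.050).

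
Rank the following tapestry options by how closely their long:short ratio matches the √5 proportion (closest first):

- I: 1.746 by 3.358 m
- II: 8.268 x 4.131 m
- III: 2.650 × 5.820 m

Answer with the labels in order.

Ratios: I = 3.358 / 1.746 ≈ 1.923; II = 8.268 / 4.131 ≈ 2.001; III = 5.820 / 2.650 ≈ 2.196.
|Δ from 2.236|: I 0.313; II 0.235; III 0.040.

III, II, I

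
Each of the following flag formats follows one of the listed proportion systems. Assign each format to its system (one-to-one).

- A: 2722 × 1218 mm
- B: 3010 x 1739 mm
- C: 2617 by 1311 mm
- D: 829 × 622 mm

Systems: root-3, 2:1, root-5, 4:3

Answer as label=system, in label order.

A = 2722/1218 ≈ 2.235 → root-5 (2.236)
B = 3010/1739 ≈ 1.731 → root-3 (1.732)
C = 2617/1311 ≈ 1.996 → 2:1 (2.000)
D = 829/622 ≈ 1.333 → 4:3 (1.333)

A=root-5, B=root-3, C=2:1, D=4:3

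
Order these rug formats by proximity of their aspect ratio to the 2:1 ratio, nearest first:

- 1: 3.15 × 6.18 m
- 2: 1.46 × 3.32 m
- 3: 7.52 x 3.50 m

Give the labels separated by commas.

Ratios: 1 = 6.18 / 3.15 ≈ 1.962; 2 = 3.32 / 1.46 ≈ 2.274; 3 = 7.52 / 3.50 ≈ 2.149.
|Δ from 2.000|: 1 0.038; 2 0.274; 3 0.149.

1, 3, 2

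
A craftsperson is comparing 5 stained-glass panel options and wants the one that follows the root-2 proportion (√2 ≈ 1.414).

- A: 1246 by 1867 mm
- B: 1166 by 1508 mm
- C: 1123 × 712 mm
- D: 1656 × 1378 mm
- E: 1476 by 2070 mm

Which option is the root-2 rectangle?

Target root-2 ≈ 1.414.
A: 1.498 (Δ0.084)  B: 1.293 (Δ0.121)  C: 1.577 (Δ0.163)  D: 1.202 (Δ0.212)  E: 1.402 (Δ0.012)

E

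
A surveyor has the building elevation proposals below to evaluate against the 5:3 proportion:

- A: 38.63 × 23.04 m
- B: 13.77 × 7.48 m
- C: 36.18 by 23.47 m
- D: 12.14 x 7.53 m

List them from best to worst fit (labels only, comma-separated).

Ratios: A = 38.63 / 23.04 ≈ 1.677; B = 13.77 / 7.48 ≈ 1.841; C = 36.18 / 23.47 ≈ 1.542; D = 12.14 / 7.53 ≈ 1.612.
|Δ from 1.667|: A 0.010; B 0.174; C 0.125; D 0.055.

A, D, C, B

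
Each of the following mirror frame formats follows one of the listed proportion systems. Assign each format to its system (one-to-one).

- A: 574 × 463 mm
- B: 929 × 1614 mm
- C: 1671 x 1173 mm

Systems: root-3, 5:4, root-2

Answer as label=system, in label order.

Ratios: A ≈ 1.240; B ≈ 1.737; C ≈ 1.425.
Targets: root-3 ≈ 1.732; 5:4 ≈ 1.250; root-2 ≈ 1.414.

A=5:4, B=root-3, C=root-2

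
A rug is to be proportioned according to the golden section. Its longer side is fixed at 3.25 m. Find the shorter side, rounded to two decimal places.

2.01 m

golden ratio ≈ 1.61803.
Shorter side = 3.25 ÷ 1.61803 ≈ 2.0086 → 2.01 m.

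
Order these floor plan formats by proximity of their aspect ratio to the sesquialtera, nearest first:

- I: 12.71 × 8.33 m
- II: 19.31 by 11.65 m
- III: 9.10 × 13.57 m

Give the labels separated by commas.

III, I, II

Ratios: I = 12.71 / 8.33 ≈ 1.526; II = 19.31 / 11.65 ≈ 1.658; III = 13.57 / 9.10 ≈ 1.491.
|Δ from 1.500|: I 0.026; II 0.158; III 0.009.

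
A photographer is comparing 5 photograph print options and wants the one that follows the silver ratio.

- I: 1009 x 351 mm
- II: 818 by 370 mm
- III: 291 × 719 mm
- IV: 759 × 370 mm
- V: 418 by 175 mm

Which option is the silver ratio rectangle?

Ratios (long/short): I ≈ 2.875; II ≈ 2.211; III ≈ 2.471; IV ≈ 2.051; V ≈ 2.389.
silver ratio ≈ 2.414; option V is nearest (Δ 0.025).

V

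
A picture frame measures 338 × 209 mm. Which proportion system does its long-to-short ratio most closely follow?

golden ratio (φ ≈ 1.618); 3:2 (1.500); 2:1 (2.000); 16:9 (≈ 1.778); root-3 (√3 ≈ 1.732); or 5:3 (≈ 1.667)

Ratio = 338 / 209 ≈ 1.617.
Distances: golden ratio 1.618 (Δ 0.001); 3:2 1.500 (Δ 0.117); 2:1 2.000 (Δ 0.383); 16:9 1.778 (Δ 0.161); root-3 1.732 (Δ 0.115); 5:3 1.667 (Δ 0.050).

golden ratio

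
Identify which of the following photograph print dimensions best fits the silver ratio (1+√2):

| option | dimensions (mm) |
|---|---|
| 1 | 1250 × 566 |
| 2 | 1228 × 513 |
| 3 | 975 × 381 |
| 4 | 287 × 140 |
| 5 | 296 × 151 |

Target silver ratio ≈ 2.414.
1: 2.208 (Δ0.206)  2: 2.394 (Δ0.020)  3: 2.559 (Δ0.145)  4: 2.050 (Δ0.364)  5: 1.960 (Δ0.454)

2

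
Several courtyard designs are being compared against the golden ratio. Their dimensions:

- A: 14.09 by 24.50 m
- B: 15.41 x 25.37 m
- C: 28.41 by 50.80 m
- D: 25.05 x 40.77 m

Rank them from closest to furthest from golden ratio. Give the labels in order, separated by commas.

Ratios: A = 24.50 / 14.09 ≈ 1.739; B = 25.37 / 15.41 ≈ 1.646; C = 50.80 / 28.41 ≈ 1.788; D = 40.77 / 25.05 ≈ 1.628.
|Δ from 1.618|: A 0.121; B 0.028; C 0.170; D 0.010.

D, B, A, C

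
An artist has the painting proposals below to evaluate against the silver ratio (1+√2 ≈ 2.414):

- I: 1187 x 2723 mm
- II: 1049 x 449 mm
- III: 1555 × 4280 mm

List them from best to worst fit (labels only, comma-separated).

II, I, III

Ratios: I = 2723 / 1187 ≈ 2.294; II = 1049 / 449 ≈ 2.336; III = 4280 / 1555 ≈ 2.752.
|Δ from 2.414|: I 0.120; II 0.078; III 0.338.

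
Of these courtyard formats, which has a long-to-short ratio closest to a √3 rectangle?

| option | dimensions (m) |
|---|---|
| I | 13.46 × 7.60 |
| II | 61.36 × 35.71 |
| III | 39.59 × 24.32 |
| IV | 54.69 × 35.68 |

II

Ratios (long/short): I ≈ 1.771; II ≈ 1.718; III ≈ 1.628; IV ≈ 1.533.
root-3 ≈ 1.732; option II is nearest (Δ 0.014).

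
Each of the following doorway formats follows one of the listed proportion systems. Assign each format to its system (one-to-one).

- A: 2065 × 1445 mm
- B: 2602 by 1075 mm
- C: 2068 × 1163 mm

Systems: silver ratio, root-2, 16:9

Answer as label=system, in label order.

Ratios: A ≈ 1.429; B ≈ 2.420; C ≈ 1.778.
Targets: silver ratio ≈ 2.414; root-2 ≈ 1.414; 16:9 ≈ 1.778.

A=root-2, B=silver ratio, C=16:9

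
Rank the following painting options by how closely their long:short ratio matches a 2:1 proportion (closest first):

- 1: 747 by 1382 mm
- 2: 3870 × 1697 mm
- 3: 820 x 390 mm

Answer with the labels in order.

3, 1, 2

Ratios: 1 = 1382 / 747 ≈ 1.850; 2 = 3870 / 1697 ≈ 2.280; 3 = 820 / 390 ≈ 2.103.
|Δ from 2.000|: 1 0.150; 2 0.280; 3 0.103.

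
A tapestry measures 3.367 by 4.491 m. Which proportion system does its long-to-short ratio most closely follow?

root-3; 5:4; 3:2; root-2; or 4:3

Ratio = 4.491 / 3.367 ≈ 1.334.
Distances: root-3 1.732 (Δ 0.398); 5:4 1.250 (Δ 0.084); 3:2 1.500 (Δ 0.166); root-2 1.414 (Δ 0.080); 4:3 1.333 (Δ 0.001).

4:3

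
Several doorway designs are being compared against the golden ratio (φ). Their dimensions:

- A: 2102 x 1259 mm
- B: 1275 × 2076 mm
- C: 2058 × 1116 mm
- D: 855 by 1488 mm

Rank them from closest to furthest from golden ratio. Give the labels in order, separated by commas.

B, A, D, C

Ratios: A = 2102 / 1259 ≈ 1.670; B = 2076 / 1275 ≈ 1.628; C = 2058 / 1116 ≈ 1.844; D = 1488 / 855 ≈ 1.740.
|Δ from 1.618|: A 0.052; B 0.010; C 0.226; D 0.122.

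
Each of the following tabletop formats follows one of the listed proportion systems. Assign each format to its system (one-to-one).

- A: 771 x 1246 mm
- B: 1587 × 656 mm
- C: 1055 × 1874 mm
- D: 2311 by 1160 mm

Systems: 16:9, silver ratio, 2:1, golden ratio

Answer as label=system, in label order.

Ratios: A ≈ 1.616; B ≈ 2.419; C ≈ 1.776; D ≈ 1.992.
Targets: 16:9 ≈ 1.778; silver ratio ≈ 2.414; 2:1 ≈ 2.000; golden ratio ≈ 1.618.

A=golden ratio, B=silver ratio, C=16:9, D=2:1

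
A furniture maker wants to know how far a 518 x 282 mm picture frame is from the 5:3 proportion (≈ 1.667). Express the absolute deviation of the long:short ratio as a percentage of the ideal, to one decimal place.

Ratio = 518 / 282 ≈ 1.8369.
Ideal 5:3 ≈ 1.6667. |1.8369 − 1.6667| / 1.6667 ≈ 10.21% → 10.2%.

10.2%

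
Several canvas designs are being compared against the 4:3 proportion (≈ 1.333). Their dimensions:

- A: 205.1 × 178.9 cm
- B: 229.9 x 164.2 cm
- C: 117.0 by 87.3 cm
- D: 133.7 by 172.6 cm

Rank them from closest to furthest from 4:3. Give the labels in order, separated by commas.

A: 205.1/178.9 ≈ 1.146 → |1.146 − 1.333| = 0.187
B: 229.9/164.2 ≈ 1.400 → |1.400 − 1.333| = 0.067
C: 117.0/87.3 ≈ 1.340 → |1.340 − 1.333| = 0.007
D: 172.6/133.7 ≈ 1.291 → |1.291 − 1.333| = 0.042

C, D, B, A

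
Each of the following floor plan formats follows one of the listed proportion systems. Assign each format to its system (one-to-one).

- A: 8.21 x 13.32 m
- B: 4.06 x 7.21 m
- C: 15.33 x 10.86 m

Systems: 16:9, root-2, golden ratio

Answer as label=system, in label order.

A=golden ratio, B=16:9, C=root-2

A = 13.32/8.21 ≈ 1.622 → golden ratio (1.618)
B = 7.21/4.06 ≈ 1.776 → 16:9 (1.778)
C = 15.33/10.86 ≈ 1.412 → root-2 (1.414)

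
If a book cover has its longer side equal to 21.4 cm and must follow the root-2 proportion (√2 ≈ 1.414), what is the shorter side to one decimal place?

15.1 cm

root-2 ≈ 1.41421.
Shorter side = 21.4 ÷ 1.41421 ≈ 15.132 → 15.1 cm.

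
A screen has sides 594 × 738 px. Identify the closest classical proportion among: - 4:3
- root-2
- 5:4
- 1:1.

Ratio = 738 / 594 ≈ 1.242.
Distances: 4:3 1.333 (Δ 0.091); root-2 1.414 (Δ 0.172); 5:4 1.250 (Δ 0.008); 1:1 1.000 (Δ 0.242).

5:4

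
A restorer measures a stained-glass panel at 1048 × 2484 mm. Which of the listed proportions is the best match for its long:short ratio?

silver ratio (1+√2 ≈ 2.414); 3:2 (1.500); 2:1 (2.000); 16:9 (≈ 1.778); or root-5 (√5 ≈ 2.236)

silver ratio

2484/1048 ≈ 2.370. Nearest candidates are silver ratio (2.414, off by 0.044) and root-5 (2.236, off by 0.134).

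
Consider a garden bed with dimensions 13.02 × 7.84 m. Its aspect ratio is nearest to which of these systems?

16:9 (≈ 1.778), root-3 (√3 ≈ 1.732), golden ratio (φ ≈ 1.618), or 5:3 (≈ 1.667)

Ratio = 13.02 / 7.84 ≈ 1.661.
Distances: 16:9 1.778 (Δ 0.117); root-3 1.732 (Δ 0.071); golden ratio 1.618 (Δ 0.043); 5:3 1.667 (Δ 0.006).

5:3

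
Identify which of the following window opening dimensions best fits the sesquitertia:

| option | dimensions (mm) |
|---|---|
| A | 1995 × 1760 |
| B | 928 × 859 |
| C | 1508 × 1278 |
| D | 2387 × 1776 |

D

Ratios (long/short): A ≈ 1.134; B ≈ 1.080; C ≈ 1.180; D ≈ 1.344.
4:3 ≈ 1.333; option D is nearest (Δ 0.011).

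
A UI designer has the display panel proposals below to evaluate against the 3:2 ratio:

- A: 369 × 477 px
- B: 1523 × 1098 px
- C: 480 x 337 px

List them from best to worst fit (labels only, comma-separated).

C, B, A

Ratios: A = 477 / 369 ≈ 1.293; B = 1523 / 1098 ≈ 1.387; C = 480 / 337 ≈ 1.424.
|Δ from 1.500|: A 0.207; B 0.113; C 0.076.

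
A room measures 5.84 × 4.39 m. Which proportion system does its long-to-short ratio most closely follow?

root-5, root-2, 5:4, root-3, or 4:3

5.84/4.39 ≈ 1.330. Nearest candidates are 4:3 (1.333, off by 0.003) and 5:4 (1.250, off by 0.080).

4:3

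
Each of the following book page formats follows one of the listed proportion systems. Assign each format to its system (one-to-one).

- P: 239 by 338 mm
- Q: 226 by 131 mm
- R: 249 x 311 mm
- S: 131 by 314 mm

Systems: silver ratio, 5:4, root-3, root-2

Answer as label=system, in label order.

Ratios: P ≈ 1.414; Q ≈ 1.725; R ≈ 1.249; S ≈ 2.397.
Targets: silver ratio ≈ 2.414; 5:4 ≈ 1.250; root-3 ≈ 1.732; root-2 ≈ 1.414.

P=root-2, Q=root-3, R=5:4, S=silver ratio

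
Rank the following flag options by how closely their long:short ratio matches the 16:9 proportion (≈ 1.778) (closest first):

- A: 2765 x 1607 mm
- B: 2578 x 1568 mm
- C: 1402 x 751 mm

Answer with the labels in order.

A: 2765/1607 ≈ 1.721 → |1.721 − 1.778| = 0.057
B: 2578/1568 ≈ 1.644 → |1.644 − 1.778| = 0.134
C: 1402/751 ≈ 1.867 → |1.867 − 1.778| = 0.089

A, C, B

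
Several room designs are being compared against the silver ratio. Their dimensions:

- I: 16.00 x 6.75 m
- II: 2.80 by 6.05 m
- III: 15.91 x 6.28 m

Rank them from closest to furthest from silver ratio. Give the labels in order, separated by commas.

I, III, II

Ratios: I = 16.00 / 6.75 ≈ 2.370; II = 6.05 / 2.80 ≈ 2.161; III = 15.91 / 6.28 ≈ 2.533.
|Δ from 2.414|: I 0.044; II 0.253; III 0.119.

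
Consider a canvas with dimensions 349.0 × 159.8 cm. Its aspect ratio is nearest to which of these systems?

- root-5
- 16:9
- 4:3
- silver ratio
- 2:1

root-5

349.0/159.8 ≈ 2.184. Nearest candidates are root-5 (2.236, off by 0.052) and 2:1 (2.000, off by 0.184).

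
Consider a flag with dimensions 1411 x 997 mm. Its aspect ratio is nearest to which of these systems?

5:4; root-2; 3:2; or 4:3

Ratio = 1411 / 997 ≈ 1.415.
Distances: 5:4 1.250 (Δ 0.165); root-2 1.414 (Δ 0.001); 3:2 1.500 (Δ 0.085); 4:3 1.333 (Δ 0.082).

root-2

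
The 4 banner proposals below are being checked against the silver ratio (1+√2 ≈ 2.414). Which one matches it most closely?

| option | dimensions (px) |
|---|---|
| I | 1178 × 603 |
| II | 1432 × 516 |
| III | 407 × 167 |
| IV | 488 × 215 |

Ratios (long/short): I ≈ 1.954; II ≈ 2.775; III ≈ 2.437; IV ≈ 2.270.
silver ratio ≈ 2.414; option III is nearest (Δ 0.023).

III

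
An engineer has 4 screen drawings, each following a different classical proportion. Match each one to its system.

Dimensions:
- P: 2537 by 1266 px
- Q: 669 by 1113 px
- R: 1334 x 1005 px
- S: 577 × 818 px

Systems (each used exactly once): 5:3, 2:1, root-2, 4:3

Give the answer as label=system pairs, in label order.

Ratios: P ≈ 2.004; Q ≈ 1.664; R ≈ 1.327; S ≈ 1.418.
Targets: 5:3 ≈ 1.667; 2:1 ≈ 2.000; root-2 ≈ 1.414; 4:3 ≈ 1.333.

P=2:1, Q=5:3, R=4:3, S=root-2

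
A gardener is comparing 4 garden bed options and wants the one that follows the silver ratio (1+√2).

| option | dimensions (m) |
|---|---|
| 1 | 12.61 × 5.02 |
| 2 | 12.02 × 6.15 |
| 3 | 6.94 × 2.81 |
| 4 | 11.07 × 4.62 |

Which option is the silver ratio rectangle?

Ratios (long/short): 1 ≈ 2.512; 2 ≈ 1.954; 3 ≈ 2.470; 4 ≈ 2.396.
silver ratio ≈ 2.414; option 4 is nearest (Δ 0.018).

4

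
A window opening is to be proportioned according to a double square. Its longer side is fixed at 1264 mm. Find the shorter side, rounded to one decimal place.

632.0 mm

2:1 = 2.00000.
Shorter side = 1264 ÷ 2.00000 ≈ 632.000 → 632.0 mm.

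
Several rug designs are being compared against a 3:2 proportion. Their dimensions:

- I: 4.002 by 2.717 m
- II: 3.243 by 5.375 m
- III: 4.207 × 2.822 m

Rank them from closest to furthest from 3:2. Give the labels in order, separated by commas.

III, I, II

Ratios: I = 4.002 / 2.717 ≈ 1.473; II = 5.375 / 3.243 ≈ 1.657; III = 4.207 / 2.822 ≈ 1.491.
|Δ from 1.500|: I 0.027; II 0.157; III 0.009.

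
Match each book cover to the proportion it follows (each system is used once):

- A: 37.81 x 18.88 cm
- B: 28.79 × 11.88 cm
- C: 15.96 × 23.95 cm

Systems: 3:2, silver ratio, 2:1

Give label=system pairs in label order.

A=2:1, B=silver ratio, C=3:2

A = 37.81/18.88 ≈ 2.003 → 2:1 (2.000)
B = 28.79/11.88 ≈ 2.423 → silver ratio (2.414)
C = 23.95/15.96 ≈ 1.501 → 3:2 (1.500)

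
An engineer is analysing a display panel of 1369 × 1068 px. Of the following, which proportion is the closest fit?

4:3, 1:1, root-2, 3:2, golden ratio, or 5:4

5:4

1369/1068 ≈ 1.282. Nearest candidates are 5:4 (1.250, off by 0.032) and 4:3 (1.333, off by 0.051).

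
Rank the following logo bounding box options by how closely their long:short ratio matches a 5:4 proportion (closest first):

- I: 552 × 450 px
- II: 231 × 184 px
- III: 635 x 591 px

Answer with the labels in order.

I: 552/450 ≈ 1.227 → |1.227 − 1.250| = 0.023
II: 231/184 ≈ 1.255 → |1.255 − 1.250| = 0.005
III: 635/591 ≈ 1.074 → |1.074 − 1.250| = 0.176

II, I, III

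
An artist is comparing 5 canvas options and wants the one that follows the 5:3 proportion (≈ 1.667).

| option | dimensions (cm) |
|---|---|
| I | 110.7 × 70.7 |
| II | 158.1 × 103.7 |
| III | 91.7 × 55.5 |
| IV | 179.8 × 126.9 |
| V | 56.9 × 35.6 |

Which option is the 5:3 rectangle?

Target 5:3 ≈ 1.667.
I: 1.566 (Δ0.101)  II: 1.525 (Δ0.142)  III: 1.652 (Δ0.015)  IV: 1.417 (Δ0.250)  V: 1.598 (Δ0.069)

III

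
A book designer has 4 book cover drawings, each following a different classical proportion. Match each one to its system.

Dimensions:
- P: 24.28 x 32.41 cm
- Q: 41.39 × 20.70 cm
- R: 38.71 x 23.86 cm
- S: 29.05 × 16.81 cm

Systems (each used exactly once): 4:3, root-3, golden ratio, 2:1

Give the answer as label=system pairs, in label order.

P=4:3, Q=2:1, R=golden ratio, S=root-3

Ratios: P ≈ 1.335; Q ≈ 2.000; R ≈ 1.622; S ≈ 1.728.
Targets: 4:3 ≈ 1.333; root-3 ≈ 1.732; golden ratio ≈ 1.618; 2:1 ≈ 2.000.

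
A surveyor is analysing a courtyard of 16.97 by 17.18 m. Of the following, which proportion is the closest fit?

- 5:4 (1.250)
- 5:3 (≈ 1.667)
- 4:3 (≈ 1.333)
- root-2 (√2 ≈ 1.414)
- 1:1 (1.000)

17.18/16.97 ≈ 1.012. Nearest candidates are 1:1 (1.000, off by 0.012) and 5:4 (1.250, off by 0.238).

1:1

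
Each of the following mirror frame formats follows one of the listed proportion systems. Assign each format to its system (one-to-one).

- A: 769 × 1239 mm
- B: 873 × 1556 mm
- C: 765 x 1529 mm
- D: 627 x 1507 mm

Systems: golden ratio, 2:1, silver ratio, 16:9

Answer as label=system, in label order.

A=golden ratio, B=16:9, C=2:1, D=silver ratio

Ratios: A ≈ 1.611; B ≈ 1.782; C ≈ 1.999; D ≈ 2.404.
Targets: golden ratio ≈ 1.618; 2:1 ≈ 2.000; silver ratio ≈ 2.414; 16:9 ≈ 1.778.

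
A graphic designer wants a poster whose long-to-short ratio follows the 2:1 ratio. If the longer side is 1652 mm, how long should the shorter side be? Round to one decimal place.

826.0 mm

2:1 = 2.00000.
Shorter side = 1652 ÷ 2.00000 ≈ 826.000 → 826.0 mm.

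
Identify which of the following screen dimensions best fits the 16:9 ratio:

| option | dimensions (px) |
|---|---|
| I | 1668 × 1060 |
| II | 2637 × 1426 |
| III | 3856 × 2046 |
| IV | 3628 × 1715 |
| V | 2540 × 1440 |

Ratios (long/short): I ≈ 1.574; II ≈ 1.849; III ≈ 1.885; IV ≈ 2.115; V ≈ 1.764.
16:9 ≈ 1.778; option V is nearest (Δ 0.014).

V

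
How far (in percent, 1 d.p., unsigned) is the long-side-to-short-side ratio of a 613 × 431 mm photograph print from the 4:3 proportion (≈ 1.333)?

Ratio = 613 / 431 ≈ 1.4223.
Ideal 4:3 ≈ 1.3333. |1.4223 − 1.3333| / 1.3333 ≈ 6.68% → 6.7%.

6.7%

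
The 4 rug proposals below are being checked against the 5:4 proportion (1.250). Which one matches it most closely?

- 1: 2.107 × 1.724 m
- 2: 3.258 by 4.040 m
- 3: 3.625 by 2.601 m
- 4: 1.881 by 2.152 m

Ratios (long/short): 1 ≈ 1.222; 2 ≈ 1.240; 3 ≈ 1.394; 4 ≈ 1.144.
5:4 ≈ 1.250; option 2 is nearest (Δ 0.010).

2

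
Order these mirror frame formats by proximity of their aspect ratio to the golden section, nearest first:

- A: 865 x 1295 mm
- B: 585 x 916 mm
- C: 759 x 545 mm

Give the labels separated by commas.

B, A, C

Ratios: A = 1295 / 865 ≈ 1.497; B = 916 / 585 ≈ 1.566; C = 759 / 545 ≈ 1.393.
|Δ from 1.618|: A 0.121; B 0.052; C 0.225.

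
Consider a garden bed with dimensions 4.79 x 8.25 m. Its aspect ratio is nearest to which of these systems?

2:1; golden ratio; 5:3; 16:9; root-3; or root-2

8.25/4.79 ≈ 1.722. Nearest candidates are root-3 (1.732, off by 0.010) and 16:9 (1.778, off by 0.056).

root-3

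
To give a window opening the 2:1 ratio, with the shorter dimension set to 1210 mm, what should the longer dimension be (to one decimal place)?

2:1 = 2.00000.
Longer side = 1210 × 2.00000 ≈ 2420.000 → 2420.0 mm.

2420.0 mm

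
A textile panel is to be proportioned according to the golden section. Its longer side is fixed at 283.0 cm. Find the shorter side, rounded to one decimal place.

golden ratio ≈ 1.61803.
Shorter side = 283.0 ÷ 1.61803 ≈ 174.904 → 174.9 cm.

174.9 cm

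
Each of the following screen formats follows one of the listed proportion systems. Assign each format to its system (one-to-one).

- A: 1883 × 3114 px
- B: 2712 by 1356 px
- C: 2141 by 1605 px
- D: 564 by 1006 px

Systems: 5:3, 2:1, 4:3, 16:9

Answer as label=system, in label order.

A=5:3, B=2:1, C=4:3, D=16:9

A = 3114/1883 ≈ 1.654 → 5:3 (1.667)
B = 2712/1356 ≈ 2.000 → 2:1 (2.000)
C = 2141/1605 ≈ 1.334 → 4:3 (1.333)
D = 1006/564 ≈ 1.784 → 16:9 (1.778)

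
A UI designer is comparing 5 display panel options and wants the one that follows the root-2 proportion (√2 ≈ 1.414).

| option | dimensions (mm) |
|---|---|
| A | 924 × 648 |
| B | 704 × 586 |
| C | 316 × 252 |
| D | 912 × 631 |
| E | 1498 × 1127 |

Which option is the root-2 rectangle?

Target root-2 ≈ 1.414.
A: 1.426 (Δ0.012)  B: 1.201 (Δ0.213)  C: 1.254 (Δ0.160)  D: 1.445 (Δ0.031)  E: 1.329 (Δ0.085)

A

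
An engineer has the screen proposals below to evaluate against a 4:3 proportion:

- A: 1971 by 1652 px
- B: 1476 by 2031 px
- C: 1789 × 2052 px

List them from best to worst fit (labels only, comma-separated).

B, A, C

A: 1971/1652 ≈ 1.193 → |1.193 − 1.333| = 0.140
B: 2031/1476 ≈ 1.376 → |1.376 − 1.333| = 0.043
C: 2052/1789 ≈ 1.147 → |1.147 − 1.333| = 0.186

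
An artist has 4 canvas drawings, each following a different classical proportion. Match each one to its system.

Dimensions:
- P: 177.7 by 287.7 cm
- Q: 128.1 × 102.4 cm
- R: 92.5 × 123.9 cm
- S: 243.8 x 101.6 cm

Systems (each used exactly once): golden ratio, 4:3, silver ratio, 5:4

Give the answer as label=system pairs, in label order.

P=golden ratio, Q=5:4, R=4:3, S=silver ratio

P = 287.7/177.7 ≈ 1.619 → golden ratio (1.618)
Q = 128.1/102.4 ≈ 1.251 → 5:4 (1.250)
R = 123.9/92.5 ≈ 1.339 → 4:3 (1.333)
S = 243.8/101.6 ≈ 2.400 → silver ratio (2.414)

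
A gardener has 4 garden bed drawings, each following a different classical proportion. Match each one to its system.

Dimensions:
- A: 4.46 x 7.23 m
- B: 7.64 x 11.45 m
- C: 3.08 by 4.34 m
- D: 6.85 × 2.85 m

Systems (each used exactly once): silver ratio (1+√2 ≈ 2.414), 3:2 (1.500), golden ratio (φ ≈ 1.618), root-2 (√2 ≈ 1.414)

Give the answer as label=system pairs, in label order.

A=golden ratio, B=3:2, C=root-2, D=silver ratio

A = 7.23/4.46 ≈ 1.621 → golden ratio (1.618)
B = 11.45/7.64 ≈ 1.499 → 3:2 (1.500)
C = 4.34/3.08 ≈ 1.409 → root-2 (1.414)
D = 6.85/2.85 ≈ 2.404 → silver ratio (2.414)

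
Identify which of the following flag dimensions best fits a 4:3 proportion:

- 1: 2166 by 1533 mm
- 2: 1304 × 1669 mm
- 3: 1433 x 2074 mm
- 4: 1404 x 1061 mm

Target 4:3 ≈ 1.333.
1: 1.413 (Δ0.080)  2: 1.280 (Δ0.053)  3: 1.447 (Δ0.114)  4: 1.323 (Δ0.010)

4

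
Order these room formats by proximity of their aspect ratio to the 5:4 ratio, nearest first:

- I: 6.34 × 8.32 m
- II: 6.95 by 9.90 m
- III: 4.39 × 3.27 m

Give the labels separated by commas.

Ratios: I = 8.32 / 6.34 ≈ 1.312; II = 9.90 / 6.95 ≈ 1.424; III = 4.39 / 3.27 ≈ 1.343.
|Δ from 1.250|: I 0.062; II 0.174; III 0.093.

I, III, II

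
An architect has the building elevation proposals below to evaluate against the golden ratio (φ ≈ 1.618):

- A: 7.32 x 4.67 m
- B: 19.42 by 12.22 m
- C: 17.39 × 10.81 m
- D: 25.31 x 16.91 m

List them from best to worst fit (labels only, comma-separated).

A: 7.32/4.67 ≈ 1.567 → |1.567 − 1.618| = 0.051
B: 19.42/12.22 ≈ 1.589 → |1.589 − 1.618| = 0.029
C: 17.39/10.81 ≈ 1.609 → |1.609 − 1.618| = 0.009
D: 25.31/16.91 ≈ 1.497 → |1.497 − 1.618| = 0.121

C, B, A, D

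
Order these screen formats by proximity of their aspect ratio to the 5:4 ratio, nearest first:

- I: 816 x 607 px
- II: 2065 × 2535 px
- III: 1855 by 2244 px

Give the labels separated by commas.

II, III, I

Ratios: I = 816 / 607 ≈ 1.344; II = 2535 / 2065 ≈ 1.228; III = 2244 / 1855 ≈ 1.210.
|Δ from 1.250|: I 0.094; II 0.022; III 0.040.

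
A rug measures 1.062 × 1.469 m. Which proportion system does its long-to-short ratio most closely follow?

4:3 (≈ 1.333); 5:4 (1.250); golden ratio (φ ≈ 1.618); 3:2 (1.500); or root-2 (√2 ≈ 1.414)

root-2

1.469/1.062 ≈ 1.383. Nearest candidates are root-2 (1.414, off by 0.031) and 4:3 (1.333, off by 0.050).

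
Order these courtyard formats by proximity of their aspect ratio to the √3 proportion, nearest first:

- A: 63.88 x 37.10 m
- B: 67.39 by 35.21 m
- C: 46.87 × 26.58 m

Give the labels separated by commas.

A: 63.88/37.10 ≈ 1.722 → |1.722 − 1.732| = 0.010
B: 67.39/35.21 ≈ 1.914 → |1.914 − 1.732| = 0.182
C: 46.87/26.58 ≈ 1.763 → |1.763 − 1.732| = 0.031

A, C, B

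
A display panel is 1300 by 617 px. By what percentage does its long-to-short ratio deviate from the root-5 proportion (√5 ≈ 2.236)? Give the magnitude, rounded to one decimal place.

5.8%

Ratio = 1300 / 617 ≈ 2.1070.
Ideal root-5 ≈ 2.2361. |2.1070 − 2.2361| / 2.2361 ≈ 5.77% → 5.8%.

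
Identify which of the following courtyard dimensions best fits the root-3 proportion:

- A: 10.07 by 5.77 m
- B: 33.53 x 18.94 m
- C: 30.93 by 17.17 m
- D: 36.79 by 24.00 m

A

Target root-3 ≈ 1.732.
A: 1.745 (Δ0.013)  B: 1.770 (Δ0.038)  C: 1.801 (Δ0.069)  D: 1.533 (Δ0.199)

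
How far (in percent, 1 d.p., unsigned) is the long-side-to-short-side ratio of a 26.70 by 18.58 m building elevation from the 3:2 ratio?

4.2%

Ratio = 26.70 / 18.58 ≈ 1.4370.
Ideal 3:2 = 1.5000. |1.4370 − 1.5000| / 1.5000 ≈ 4.20% → 4.2%.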